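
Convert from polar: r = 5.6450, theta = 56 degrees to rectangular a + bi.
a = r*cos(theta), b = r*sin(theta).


a = 5.6450*cos(56°) = 5.6450*0.55919 = 3.1566
b = 5.6450*sin(56°) = 5.6450*0.82904 = 4.6799

3.1566 + 4.6799i


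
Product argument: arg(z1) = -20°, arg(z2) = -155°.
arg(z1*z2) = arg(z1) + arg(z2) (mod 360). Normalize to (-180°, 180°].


arg(z1*z2) = -20° - 155° = -175°
Normalized to (-180°, 180°]: -175°

-175°


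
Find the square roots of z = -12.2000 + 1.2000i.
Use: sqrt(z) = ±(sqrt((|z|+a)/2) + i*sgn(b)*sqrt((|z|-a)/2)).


|z| = sqrt(148.84+1.44) = 12.2589
sqrt((|z|+a)/2) = sqrt((12.2589+(-12.2))/2) = sqrt(0.0294) = 0.1716
sqrt((|z|-a)/2) = sqrt((12.2589-(-12.2))/2) = sqrt(12.2294) = 3.4971

±(0.1716 + 3.4971i) i.e. 0.1716 + 3.4971i and -0.1716 - 3.4971i


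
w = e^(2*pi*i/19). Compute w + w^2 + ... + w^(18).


With w = e^(2*pi*i/19), all 19 of the 19th roots of unity w^0 = 1, w, ..., w^(18) sum to 0: 1 + w + ... + w^(18) = (1 - w^19)/(1 - w) = 0 since w^19 = 1, w ≠ 1.
Removing the root 1: w + w^2 + ... + w^(18) = 0 - 1 = -1

Sum = -1


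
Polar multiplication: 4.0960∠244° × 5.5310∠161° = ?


r = 4.0960 * 5.5310 = 22.6550
theta = 244° + 161° = 405° = 45° (mod 360)

22.6550 cis(45°)


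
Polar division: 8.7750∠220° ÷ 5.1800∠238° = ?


r = 8.7750 / 5.1800 = 1.6940
theta = 220° - 238° = -18° = 342° (mod 360)

1.6940 cis(342°)


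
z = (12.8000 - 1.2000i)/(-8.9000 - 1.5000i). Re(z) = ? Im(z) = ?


Multiply by conjugate: (12.8000 - 1.2000i)(-8.9000 + 1.5000i) / ((-8.9)^2 + (-1.5)^2)
Numerator real = 12.8*(-8.9) - (1.2)*(-1.5) = -112.12
Numerator imag = -1.2*(-8.9) - 12.8*(-1.5) = 29.88
Denominator = 81.46
Re(z) = -112.12/81.46 = -1.3764
Im(z) = 29.88/81.46 = 0.3668

Re(z) = -1.3764, Im(z) = 0.3668


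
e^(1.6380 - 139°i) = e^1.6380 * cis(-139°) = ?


e^1.6380 = 5.14487
cos(-139°) = -0.75471
sin(-139°) = -0.65606
Real = 5.14487*(-0.75471) = -3.8829
Imag = 5.14487*(-0.65606) = -3.3753

-3.8829 - 3.3753i


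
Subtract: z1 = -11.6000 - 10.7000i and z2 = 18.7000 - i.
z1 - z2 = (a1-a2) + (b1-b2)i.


Real: -11.6 - 18.7 = -30.3
Imag: -10.7 + 1 = -9.7

-30.3000 - 9.7000i


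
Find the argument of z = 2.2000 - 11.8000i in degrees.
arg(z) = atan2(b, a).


Re = 2.2, Im = -11.8
arg = atan2(-11.8, 2.2) = -79.4390 degrees

arg(z) = -79.4390 degrees


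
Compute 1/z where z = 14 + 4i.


|z|^2 = 196+16 = 212
1/z = (14 - 4i)/212

1/z = 0.0660 - 0.0189i


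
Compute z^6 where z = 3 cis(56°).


r^6 = 3^6 = 729
n*theta = 6*56° = 336° = 336° (mod 360)
a = 729*cos(336°) = 665.9746
b = 729*sin(336°) = -296.5110

729 cis(336°) = 665.9746 - 296.5110i


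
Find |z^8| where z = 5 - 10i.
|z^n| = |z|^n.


|z| = sqrt(25+100) = sqrt(125) = 11.1803
|z^8| = |z|^8 = (sqrt(125))^8 = 125^4 = 244140625

|z^8| = 244140625


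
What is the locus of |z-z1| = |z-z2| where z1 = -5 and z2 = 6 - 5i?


Equal distances means the locus is the perpendicular bisector of z1 and z2.
Midpoint = ((-5+6)/2, (0+(-5))/2) = (0.5000, -2.5000)

Perpendicular bisector through (0.5000, -2.5000)


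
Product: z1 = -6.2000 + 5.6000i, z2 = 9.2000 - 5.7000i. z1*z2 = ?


Real = -6.2*9.2 - 5.6*(-5.7) = -57.04 - (-31.92) = -25.12
Imag = -6.2*(-5.7) + 9.2*5.6 = 35.34 + 51.52 = 86.86

-25.1200 + 86.8600i


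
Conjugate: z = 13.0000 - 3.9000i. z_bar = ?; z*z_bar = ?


z_bar = 13.0000 + 3.9000i
z*z_bar = 13^2 + (-3.9)^2 = 169 + 15.21 = 184.21

z_bar = 13.0000 + 3.9000i, z*z_bar = 184.21


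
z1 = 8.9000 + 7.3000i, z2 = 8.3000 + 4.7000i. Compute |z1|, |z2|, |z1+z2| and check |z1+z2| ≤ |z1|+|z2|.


|z1| = sqrt(8.9^2 + 7.3^2) = sqrt(132.5) = 11.5109
|z2| = sqrt(8.3^2 + 4.7^2) = sqrt(90.98) = 9.5383
z1+z2 = 17.2000 + 12.0000i
|z1+z2| = sqrt(439.84) = 20.9724
|z1|+|z2| = 11.5109 + 9.5383 = 21.0492

|z1+z2| = 20.9724 ≤ |z1|+|z2| = 21.0492 (verified)


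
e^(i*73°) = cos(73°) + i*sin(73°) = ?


cos(73°) = 0.2924
sin(73°) = 0.9563

e^(i*73°) = 0.2924 + 0.9563i


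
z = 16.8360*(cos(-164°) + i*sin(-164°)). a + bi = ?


a = 16.8360*cos(-164°) = 16.8360*(-0.96126) = -16.1838
b = 16.8360*sin(-164°) = 16.8360*(-0.275637) = -4.6406

-16.1838 - 4.6406i


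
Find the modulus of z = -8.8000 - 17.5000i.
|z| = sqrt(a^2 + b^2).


|z| = sqrt((-8.8)^2 + (-17.5)^2) = sqrt(77.44 + 306.25) = sqrt(383.69) = 19.5880

|z| = 19.5880


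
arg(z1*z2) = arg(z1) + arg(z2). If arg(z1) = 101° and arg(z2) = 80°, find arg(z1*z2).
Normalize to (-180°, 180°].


arg(z1*z2) = 101° + 80° = 181°
Normalized to (-180°, 180°]: -179°

-179°


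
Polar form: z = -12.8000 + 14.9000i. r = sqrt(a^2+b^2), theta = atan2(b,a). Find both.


r = sqrt(163.84+222.01) = sqrt(385.85) = 19.6431
theta = atan2(14.9, -12.8) = 130.6646 degrees

r = 19.6431, theta = 130.6646 degrees


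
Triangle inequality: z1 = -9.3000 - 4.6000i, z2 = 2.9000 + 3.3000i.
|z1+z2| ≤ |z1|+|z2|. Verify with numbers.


|z1| = sqrt((-9.3)^2 + (-4.6)^2) = sqrt(107.65) = 10.3755
|z2| = sqrt(2.9^2 + 3.3^2) = sqrt(19.3) = 4.3932
z1+z2 = -6.4000 - 1.3000i
|z1+z2| = sqrt(42.65) = 6.5307
|z1|+|z2| = 10.3755 + 4.3932 = 14.7687

|z1+z2| = 6.5307 ≤ |z1|+|z2| = 14.7687 (verified)


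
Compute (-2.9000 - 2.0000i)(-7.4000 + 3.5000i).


Real = -2.9*(-7.4) - (-2)*3.5 = 21.46 - (-7) = 28.46
Imag = -2.9*3.5 - (7.4)*(-2) = -10.15 + 14.8 = 4.65

28.4600 + 4.6500i


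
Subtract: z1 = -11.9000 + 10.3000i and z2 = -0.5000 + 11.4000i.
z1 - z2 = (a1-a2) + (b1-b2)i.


Real: -11.9 + 0.5 = -11.4
Imag: 10.3 - 11.4 = -1.1

-11.4000 - 1.1000i


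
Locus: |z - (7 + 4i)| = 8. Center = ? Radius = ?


|z - z0| = r is a circle with center z0 and radius r.
Center = (7, 4), radius = 8

Circle with center (7, 4) and radius 8


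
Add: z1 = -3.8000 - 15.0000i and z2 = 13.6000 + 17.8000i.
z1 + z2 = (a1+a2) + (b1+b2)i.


Real: -3.8 + 13.6 = 9.8
Imag: -15 + 17.8 = 2.8

9.8000 + 2.8000i


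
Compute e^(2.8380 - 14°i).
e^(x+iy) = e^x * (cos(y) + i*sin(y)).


e^2.8380 = 17.0816
cos(-14°) = 0.970296
sin(-14°) = -0.24192
Real = 17.0816*0.970296 = 16.5742
Imag = 17.0816*(-0.24192) = -4.1324

16.5742 - 4.1324i


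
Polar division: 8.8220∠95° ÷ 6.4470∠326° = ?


r = 8.8220 / 6.4470 = 1.3684
theta = 95° - 326° = -231° = 129° (mod 360)

1.3684 cis(129°)


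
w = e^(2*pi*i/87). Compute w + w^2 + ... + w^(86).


With w = e^(2*pi*i/87), all 87 of the 87th roots of unity w^0 = 1, w, ..., w^(86) sum to 0: 1 + w + ... + w^(86) = (1 - w^87)/(1 - w) = 0 since w^87 = 1, w ≠ 1.
Removing the root 1: w + w^2 + ... + w^(86) = 0 - 1 = -1

Sum = -1


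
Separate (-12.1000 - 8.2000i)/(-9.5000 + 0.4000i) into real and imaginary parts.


Multiply by conjugate: (-12.1000 - 8.2000i)(-9.5000 - 0.4000i) / ((-9.5)^2 + 0.4^2)
Numerator real = -12.1*(-9.5) - (8.2)*0.4 = 111.67
Numerator imag = -8.2*(-9.5) - (-12.1)*0.4 = 82.74
Denominator = 90.41
Re(z) = 111.67/90.41 = 1.2352
Im(z) = 82.74/90.41 = 0.9152

Re(z) = 1.2352, Im(z) = 0.9152


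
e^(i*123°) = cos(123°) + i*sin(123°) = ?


cos(123°) = -0.5446
sin(123°) = 0.8387

e^(i*123°) = -0.5446 + 0.8387i


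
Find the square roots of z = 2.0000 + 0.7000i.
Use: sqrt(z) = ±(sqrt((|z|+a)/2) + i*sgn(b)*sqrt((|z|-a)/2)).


|z| = sqrt(4+0.49) = 2.1190
sqrt((|z|+a)/2) = sqrt((2.1190+2)/2) = sqrt(2.0595) = 1.4351
sqrt((|z|-a)/2) = sqrt((2.1190-2)/2) = sqrt(0.0595) = 0.2439

±(1.4351 + 0.2439i) i.e. 1.4351 + 0.2439i and -1.4351 - 0.2439i


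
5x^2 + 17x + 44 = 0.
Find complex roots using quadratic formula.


disc = 17^2 - 4*5*44 = 289 - 880 = -591
sqrt(|disc|) = sqrt(591) = 24.3105
Real part = -17/(2*5) = -1.7000
Imag part = 24.3105/(2*5) = 2.4310

-1.7000 ± 2.4310i


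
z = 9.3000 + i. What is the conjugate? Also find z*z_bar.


z_bar = 9.3000 - i
z*z_bar = 9.3^2 + 1^2 = 86.49 + 1 = 87.49

z_bar = 9.3000 - i, z*z_bar = 87.49


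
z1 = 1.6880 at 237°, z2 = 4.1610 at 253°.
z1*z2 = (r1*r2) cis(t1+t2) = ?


r = 1.6880 * 4.1610 = 7.0238
theta = 237° + 253° = 490° = 130° (mod 360)

7.0238 cis(130°)


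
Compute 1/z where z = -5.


|z|^2 = 25+0 = 25
1/z = (-5 - 0i)/25

1/z = -0.2000 + 0i


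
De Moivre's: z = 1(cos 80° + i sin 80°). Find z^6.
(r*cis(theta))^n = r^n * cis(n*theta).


r^6 = 1^6 = 1
n*theta = 6*80° = 480° = 120° (mod 360)
a = 1*cos(120°) = -0.5000
b = 1*sin(120°) = 0.8660

1 cis(120°) = -0.5000 + 0.8660i


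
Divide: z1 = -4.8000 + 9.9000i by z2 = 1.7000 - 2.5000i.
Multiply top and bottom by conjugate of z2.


Conjugate of z2 = 1.7000 + 2.5000i
Numerator: (-4.8000 + 9.9000i)(1.7000 + 2.5000i) = -32.9100 + 4.8300i
Denominator: 1.7^2 + (-2.5)^2 = 9.14
Result = (-32.9100 + 4.8300i)/9.14

-3.6007 + 0.5284i


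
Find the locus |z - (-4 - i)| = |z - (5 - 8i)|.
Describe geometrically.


Equal distances means the locus is the perpendicular bisector of z1 and z2.
Midpoint = ((-4+5)/2, (-1+(-8))/2) = (0.5000, -4.5000)

Perpendicular bisector through (0.5000, -4.5000)


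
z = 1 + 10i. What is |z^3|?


|z| = sqrt(1+100) = sqrt(101) = 10.0499
|z^3| = |z|^3 = (sqrt(101))^3 = 101*sqrt(101)

|z^3| = 101*sqrt(101) ≈ 1015.0374


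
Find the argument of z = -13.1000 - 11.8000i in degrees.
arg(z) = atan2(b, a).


Re = -13.1, Im = -11.8
arg = atan2(-11.8, -13.1) = -137.9886 degrees

arg(z) = -137.9886 degrees


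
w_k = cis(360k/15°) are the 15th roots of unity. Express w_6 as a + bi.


Angle = 360*6/15 = 144°
a = cos(144°) = -0.8090
b = sin(144°) = 0.5878

-0.8090 + 0.5878i


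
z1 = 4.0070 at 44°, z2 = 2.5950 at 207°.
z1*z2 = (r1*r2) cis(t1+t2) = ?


r = 4.0070 * 2.5950 = 10.3982
theta = 44° + 207° = 251° = 251° (mod 360)

10.3982 cis(251°)


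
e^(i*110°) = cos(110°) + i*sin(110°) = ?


cos(110°) = -0.3420
sin(110°) = 0.9397

e^(i*110°) = -0.3420 + 0.9397i


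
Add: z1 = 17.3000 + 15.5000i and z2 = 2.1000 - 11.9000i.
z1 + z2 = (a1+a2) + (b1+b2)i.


Real: 17.3 + 2.1 = 19.4
Imag: 15.5 - 11.9 = 3.6

19.4000 + 3.6000i


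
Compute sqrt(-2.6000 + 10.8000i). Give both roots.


|z| = sqrt(6.76+116.64) = 11.1086
sqrt((|z|+a)/2) = sqrt((11.1086+(-2.6))/2) = sqrt(4.2543) = 2.0626
sqrt((|z|-a)/2) = sqrt((11.1086-(-2.6))/2) = sqrt(6.8543) = 2.6181

±(2.0626 + 2.6181i) i.e. 2.0626 + 2.6181i and -2.0626 - 2.6181i


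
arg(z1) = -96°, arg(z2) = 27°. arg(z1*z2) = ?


arg(z1*z2) = -96° + 27° = -69°
Normalized to (-180°, 180°]: -69°

-69°


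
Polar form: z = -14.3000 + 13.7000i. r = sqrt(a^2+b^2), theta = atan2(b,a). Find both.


r = sqrt(204.49+187.69) = sqrt(392.18) = 19.8035
theta = atan2(13.7, -14.3) = 136.2276 degrees

r = 19.8035, theta = 136.2276 degrees


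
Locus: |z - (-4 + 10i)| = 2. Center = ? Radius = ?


|z - z0| = r is a circle with center z0 and radius r.
Center = (-4, 10), radius = 2

Circle with center (-4, 10) and radius 2


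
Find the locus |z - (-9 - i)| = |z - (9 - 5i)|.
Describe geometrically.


Equal distances means the locus is the perpendicular bisector of z1 and z2.
Midpoint = ((-9+9)/2, (-1+(-5))/2) = (0, -3.0000)

Perpendicular bisector through (0, -3.0000)


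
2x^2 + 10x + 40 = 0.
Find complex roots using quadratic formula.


disc = 10^2 - 4*2*40 = 100 - 320 = -220
sqrt(|disc|) = sqrt(220) = 14.8324
Real part = -10/(2*2) = -2.5000
Imag part = 14.8324/(2*2) = 3.7081

-2.5000 ± 3.7081i


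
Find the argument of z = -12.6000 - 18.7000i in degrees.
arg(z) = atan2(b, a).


Re = -12.6, Im = -18.7
arg = atan2(-18.7, -12.6) = -123.9720 degrees

arg(z) = -123.9720 degrees


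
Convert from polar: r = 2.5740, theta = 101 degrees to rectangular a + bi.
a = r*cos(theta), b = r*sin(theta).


a = 2.5740*cos(101°) = 2.5740*(-0.1908) = -0.4911
b = 2.5740*sin(101°) = 2.5740*0.98163 = 2.5267

-0.4911 + 2.5267i


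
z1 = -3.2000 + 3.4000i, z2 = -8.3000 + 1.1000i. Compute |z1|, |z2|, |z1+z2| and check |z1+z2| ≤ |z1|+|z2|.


|z1| = sqrt((-3.2)^2 + 3.4^2) = sqrt(21.8) = 4.6690
|z2| = sqrt((-8.3)^2 + 1.1^2) = sqrt(70.1) = 8.3726
z1+z2 = -11.5000 + 4.5000i
|z1+z2| = sqrt(152.5) = 12.3491
|z1|+|z2| = 4.6690 + 8.3726 = 13.0416

|z1+z2| = 12.3491 ≤ |z1|+|z2| = 13.0416 (verified)


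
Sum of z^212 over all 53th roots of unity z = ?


The roots are w_k = w^k with w = e^(2*pi*i/53), and (w^k)^212 = (w^212)^k.
So S = 1 + u + u^2 + ... + u^(52) with u = w^212.
212 = 4*53 + 0, so 212 is a multiple of 53 and u = (w^53)^4 = 1.
Every one of the 53 terms equals 1: S = 53

S = 53


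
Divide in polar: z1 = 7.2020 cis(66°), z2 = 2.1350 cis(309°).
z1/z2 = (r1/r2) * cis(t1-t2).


r = 7.2020 / 2.1350 = 3.3733
theta = 66° - 309° = -243° = 117° (mod 360)

3.3733 cis(117°)


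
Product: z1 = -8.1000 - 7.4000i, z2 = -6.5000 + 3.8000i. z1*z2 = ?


Real = -8.1*(-6.5) - (-7.4)*3.8 = 52.65 - (-28.12) = 80.77
Imag = -8.1*3.8 - (6.5)*(-7.4) = -30.78 + 48.1 = 17.32

80.7700 + 17.3200i


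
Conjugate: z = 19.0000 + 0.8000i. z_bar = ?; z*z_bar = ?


z_bar = 19.0000 - 0.8000i
z*z_bar = 19^2 + 0.8^2 = 361 + 0.64 = 361.64

z_bar = 19.0000 - 0.8000i, z*z_bar = 361.64


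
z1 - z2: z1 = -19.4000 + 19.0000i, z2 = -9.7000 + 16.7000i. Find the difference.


Real: -19.4 + 9.7 = -9.7
Imag: 19 - 16.7 = 2.3

-9.7000 + 2.3000i


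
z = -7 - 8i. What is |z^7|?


|z| = sqrt(49+64) = sqrt(113) = 10.6301
|z^7| = |z|^7 = (sqrt(113))^7 = 113^3 * sqrt(113) = 1442897*sqrt(113)

|z^7| = 1442897*sqrt(113) ≈ 15338205.5028


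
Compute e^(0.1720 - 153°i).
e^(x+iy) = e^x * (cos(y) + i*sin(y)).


e^0.1720 = 1.1877
cos(-153°) = -0.891
sin(-153°) = -0.454
Real = 1.1877*(-0.891) = -1.0582
Imag = 1.1877*(-0.454) = -0.5392

-1.0582 - 0.5392i


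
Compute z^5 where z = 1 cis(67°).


r^5 = 1^5 = 1
n*theta = 5*67° = 335° = 335° (mod 360)
a = 1*cos(335°) = 0.9063
b = 1*sin(335°) = -0.4226

1 cis(335°) = 0.9063 - 0.4226i


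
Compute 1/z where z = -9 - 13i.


|z|^2 = 81+169 = 250
1/z = (-9 + 13i)/250

1/z = -0.0360 + 0.0520i


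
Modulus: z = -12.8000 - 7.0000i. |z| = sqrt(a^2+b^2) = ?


|z| = sqrt((-12.8)^2 + (-7)^2) = sqrt(163.84 + 49) = sqrt(212.84) = 14.5890

|z| = 14.5890


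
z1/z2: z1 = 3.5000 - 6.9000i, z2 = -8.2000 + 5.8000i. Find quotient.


Conjugate of z2 = -8.2000 - 5.8000i
Numerator: (3.5000 - 6.9000i)(-8.2000 - 5.8000i) = -68.7200 + 36.2800i
Denominator: (-8.2)^2 + 5.8^2 = 100.88
Result = (-68.7200 + 36.2800i)/100.88

-0.6812 + 0.3596i


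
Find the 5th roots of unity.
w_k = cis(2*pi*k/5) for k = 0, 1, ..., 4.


The 5th roots of unity are cis(360k/5°) for k=0..4
Angle step = 360/5 = 72°
Primitive root: cis(72°)
Primitive root = 0.3090 + 0.9511i

5 roots at angles: 0°, 72°, 144°, 216°, 288°


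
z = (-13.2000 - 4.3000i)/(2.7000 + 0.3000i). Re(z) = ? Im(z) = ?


Multiply by conjugate: (-13.2000 - 4.3000i)(2.7000 - 0.3000i) / (2.7^2 + 0.3^2)
Numerator real = -13.2*2.7 - (4.3)*0.3 = -36.93
Numerator imag = -4.3*2.7 - (-13.2)*0.3 = -7.65
Denominator = 7.38
Re(z) = -36.93/7.38 = -5.0041
Im(z) = -7.65/7.38 = -1.0366

Re(z) = -5.0041, Im(z) = -1.0366


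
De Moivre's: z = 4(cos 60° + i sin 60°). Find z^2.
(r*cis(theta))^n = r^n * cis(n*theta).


r^2 = 4^2 = 16
n*theta = 2*60° = 120° = 120° (mod 360)
a = 16*cos(120°) = -8.0000
b = 16*sin(120°) = 13.8564

16 cis(120°) = -8.0000 + 13.8564i


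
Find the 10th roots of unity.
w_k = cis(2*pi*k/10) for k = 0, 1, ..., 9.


The 10th roots of unity are cis(360k/10°) for k=0..9
Angle step = 360/10 = 36°
Primitive root: cis(36°)
Primitive root = 0.8090 + 0.5878i

10 roots at angles: 0°, 36°, 72°, 108°, 144°, 180°, 216°, 252°, 288°, 324°


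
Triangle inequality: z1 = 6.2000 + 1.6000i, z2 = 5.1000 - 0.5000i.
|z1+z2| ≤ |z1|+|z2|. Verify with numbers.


|z1| = sqrt(6.2^2 + 1.6^2) = sqrt(41) = 6.4031
|z2| = sqrt(5.1^2 + (-0.5)^2) = sqrt(26.26) = 5.1245
z1+z2 = 11.3000 + 1.1000i
|z1+z2| = sqrt(128.9) = 11.3534
|z1|+|z2| = 6.4031 + 5.1245 = 11.5276

|z1+z2| = 11.3534 ≤ |z1|+|z2| = 11.5276 (verified)


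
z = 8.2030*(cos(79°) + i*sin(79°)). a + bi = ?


a = 8.2030*cos(79°) = 8.2030*0.19081 = 1.5652
b = 8.2030*sin(79°) = 8.2030*0.98163 = 8.0523

1.5652 + 8.0523i


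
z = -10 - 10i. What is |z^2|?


|z| = sqrt(100+100) = sqrt(200) = 14.1421
|z^2| = |z|^2 = (sqrt(200))^2 = 200

|z^2| = 200


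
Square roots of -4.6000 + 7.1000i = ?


|z| = sqrt(21.16+50.41) = 8.4599
sqrt((|z|+a)/2) = sqrt((8.4599+(-4.6))/2) = sqrt(1.9300) = 1.3892
sqrt((|z|-a)/2) = sqrt((8.4599-(-4.6))/2) = sqrt(6.5300) = 2.5554

±(1.3892 + 2.5554i) i.e. 1.3892 + 2.5554i and -1.3892 - 2.5554i


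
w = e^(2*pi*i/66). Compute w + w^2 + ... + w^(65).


With w = e^(2*pi*i/66), all 66 of the 66th roots of unity w^0 = 1, w, ..., w^(65) sum to 0: 1 + w + ... + w^(65) = (1 - w^66)/(1 - w) = 0 since w^66 = 1, w ≠ 1.
Removing the root 1: w + w^2 + ... + w^(65) = 0 - 1 = -1

Sum = -1


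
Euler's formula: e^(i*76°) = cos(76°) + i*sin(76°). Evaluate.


cos(76°) = 0.2419
sin(76°) = 0.9703

e^(i*76°) = 0.2419 + 0.9703i


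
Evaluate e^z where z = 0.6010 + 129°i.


e^0.6010 = 1.82394
cos(129°) = -0.6293
sin(129°) = 0.77715
Real = 1.82394*(-0.6293) = -1.1478
Imag = 1.82394*0.77715 = 1.4175

-1.1478 + 1.4175i


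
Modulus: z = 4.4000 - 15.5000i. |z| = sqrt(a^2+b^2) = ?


|z| = sqrt(4.4^2 + (-15.5)^2) = sqrt(19.36 + 240.25) = sqrt(259.61) = 16.1124

|z| = 16.1124


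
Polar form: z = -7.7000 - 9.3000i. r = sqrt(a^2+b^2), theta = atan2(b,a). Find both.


r = sqrt(59.29+86.49) = sqrt(145.78) = 12.0739
theta = atan2(-9.3, -7.7) = -129.6233 degrees

r = 12.0739, theta = -129.6233 degrees


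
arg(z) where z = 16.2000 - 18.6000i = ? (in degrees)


Re = 16.2, Im = -18.6
arg = atan2(-18.6, 16.2) = -48.9452 degrees

arg(z) = -48.9452 degrees


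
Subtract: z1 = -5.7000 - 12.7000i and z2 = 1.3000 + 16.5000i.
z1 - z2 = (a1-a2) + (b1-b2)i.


Real: -5.7 - 1.3 = -7
Imag: -12.7 - 16.5 = -29.2

-7.0000 - 29.2000i


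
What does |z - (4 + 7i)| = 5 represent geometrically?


|z - z0| = r is a circle with center z0 and radius r.
Center = (4, 7), radius = 5

Circle with center (4, 7) and radius 5


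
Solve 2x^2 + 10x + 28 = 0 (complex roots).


disc = 10^2 - 4*2*28 = 100 - 224 = -124
sqrt(|disc|) = sqrt(124) = 11.1355
Real part = -10/(2*2) = -2.5000
Imag part = 11.1355/(2*2) = 2.7839

-2.5000 ± 2.7839i


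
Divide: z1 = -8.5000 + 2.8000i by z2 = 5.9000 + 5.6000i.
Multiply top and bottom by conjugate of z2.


Conjugate of z2 = 5.9000 - 5.6000i
Numerator: (-8.5000 + 2.8000i)(5.9000 - 5.6000i) = -34.4700 + 64.1200i
Denominator: 5.9^2 + 5.6^2 = 66.17
Result = (-34.4700 + 64.1200i)/66.17

-0.5209 + 0.9690i


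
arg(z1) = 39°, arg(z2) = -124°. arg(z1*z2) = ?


arg(z1*z2) = 39° - 124° = -85°
Normalized to (-180°, 180°]: -85°

-85°


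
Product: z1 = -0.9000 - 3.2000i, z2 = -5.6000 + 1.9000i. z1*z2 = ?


Real = -0.9*(-5.6) - (-3.2)*1.9 = 5.04 - (-6.08) = 11.12
Imag = -0.9*1.9 - (5.6)*(-3.2) = -1.71 + 17.92 = 16.21

11.1200 + 16.2100i


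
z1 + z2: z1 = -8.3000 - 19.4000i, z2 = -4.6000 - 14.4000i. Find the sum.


Real: -8.3 - 4.6 = -12.9
Imag: -19.4 - 14.4 = -33.8

-12.9000 - 33.8000i


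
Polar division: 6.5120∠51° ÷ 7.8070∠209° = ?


r = 6.5120 / 7.8070 = 0.8341
theta = 51° - 209° = -158° = 202° (mod 360)

0.8341 cis(202°)


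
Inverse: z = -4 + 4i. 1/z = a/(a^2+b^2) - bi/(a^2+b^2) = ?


|z|^2 = 16+16 = 32
1/z = (-4 - 4i)/32

1/z = -0.1250 - 0.1250i


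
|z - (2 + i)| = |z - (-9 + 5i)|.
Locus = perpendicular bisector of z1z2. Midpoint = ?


Equal distances means the locus is the perpendicular bisector of z1 and z2.
Midpoint = ((2+(-9))/2, (1+5)/2) = (-3.5000, 3.0000)

Perpendicular bisector through (-3.5000, 3.0000)


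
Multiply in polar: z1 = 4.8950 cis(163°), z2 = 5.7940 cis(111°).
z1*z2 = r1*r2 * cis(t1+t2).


r = 4.8950 * 5.7940 = 28.3616
theta = 163° + 111° = 274° = 274° (mod 360)

28.3616 cis(274°)


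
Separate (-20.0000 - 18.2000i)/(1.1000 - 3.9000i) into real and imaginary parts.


Multiply by conjugate: (-20.0000 - 18.2000i)(1.1000 + 3.9000i) / (1.1^2 + (-3.9)^2)
Numerator real = -20*1.1 - (18.2)*(-3.9) = 48.98
Numerator imag = -18.2*1.1 - (-20)*(-3.9) = -98.02
Denominator = 16.42
Re(z) = 48.98/16.42 = 2.9829
Im(z) = -98.02/16.42 = -5.9695

Re(z) = 2.9829, Im(z) = -5.9695


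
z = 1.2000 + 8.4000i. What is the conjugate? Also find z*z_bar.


z_bar = 1.2000 - 8.4000i
z*z_bar = 1.2^2 + 8.4^2 = 1.44 + 70.56 = 72

z_bar = 1.2000 - 8.4000i, z*z_bar = 72


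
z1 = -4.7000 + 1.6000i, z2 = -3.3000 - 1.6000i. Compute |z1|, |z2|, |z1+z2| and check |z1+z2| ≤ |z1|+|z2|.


|z1| = sqrt((-4.7)^2 + 1.6^2) = sqrt(24.65) = 4.9649
|z2| = sqrt((-3.3)^2 + (-1.6)^2) = sqrt(13.45) = 3.6674
z1+z2 = -8.0000
|z1+z2| = sqrt(64) = 8.0000
|z1|+|z2| = 4.9649 + 3.6674 = 8.6323

|z1+z2| = 8.0000 ≤ |z1|+|z2| = 8.6323 (verified)


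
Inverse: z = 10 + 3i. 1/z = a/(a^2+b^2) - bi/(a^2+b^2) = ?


|z|^2 = 100+9 = 109
1/z = (10 - 3i)/109

1/z = 0.0917 - 0.0275i


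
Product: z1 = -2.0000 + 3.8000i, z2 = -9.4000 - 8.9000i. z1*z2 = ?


Real = -2*(-9.4) - 3.8*(-8.9) = 18.8 - (-33.82) = 52.62
Imag = -2*(-8.9) - (9.4)*3.8 = 17.8 - (35.72) = -17.92

52.6200 - 17.9200i


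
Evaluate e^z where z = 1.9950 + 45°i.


e^1.9950 = 7.3522
cos(45°) = 0.70711
sin(45°) = 0.70711
Real = 7.3522*0.70711 = 5.1988
Imag = 7.3522*0.70711 = 5.1988

5.1988 + 5.1988i


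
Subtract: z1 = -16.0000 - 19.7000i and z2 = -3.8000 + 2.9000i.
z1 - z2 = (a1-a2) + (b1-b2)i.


Real: -16 + 3.8 = -12.2
Imag: -19.7 - 2.9 = -22.6

-12.2000 - 22.6000i


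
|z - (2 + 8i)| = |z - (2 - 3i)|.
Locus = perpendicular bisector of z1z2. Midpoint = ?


Equal distances means the locus is the perpendicular bisector of z1 and z2.
Midpoint = ((2+2)/2, (8+(-3))/2) = (2.0000, 2.5000)

Perpendicular bisector through (2.0000, 2.5000)


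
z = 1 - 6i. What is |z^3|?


|z| = sqrt(1+36) = sqrt(37) = 6.0828
|z^3| = |z|^3 = (sqrt(37))^3 = 37*sqrt(37)

|z^3| = 37*sqrt(37) ≈ 225.0622


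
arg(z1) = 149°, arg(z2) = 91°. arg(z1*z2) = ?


arg(z1*z2) = 149° + 91° = 240°
Normalized to (-180°, 180°]: -120°

-120°


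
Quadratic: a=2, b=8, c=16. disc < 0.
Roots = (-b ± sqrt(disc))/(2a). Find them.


disc = 8^2 - 4*2*16 = 64 - 128 = -64
sqrt(|disc|) = sqrt(64) = 8.0000
Real part = -8/(2*2) = -2.0000
Imag part = 8.0000/(2*2) = 2.0000

-2.0000 ± 2.0000i


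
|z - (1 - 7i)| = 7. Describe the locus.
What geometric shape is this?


|z - z0| = r is a circle with center z0 and radius r.
Center = (1, -7), radius = 7

Circle with center (1, -7) and radius 7


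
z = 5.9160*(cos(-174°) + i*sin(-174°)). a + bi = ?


a = 5.9160*cos(-174°) = 5.9160*(-0.99452) = -5.8836
b = 5.9160*sin(-174°) = 5.9160*(-0.10453) = -0.6184

-5.8836 - 0.6184i


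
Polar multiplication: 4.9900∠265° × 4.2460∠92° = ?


r = 4.9900 * 4.2460 = 21.1875
theta = 265° + 92° = 357° = 357° (mod 360)

21.1875 cis(357°)


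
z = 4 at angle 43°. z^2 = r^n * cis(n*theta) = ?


r^2 = 4^2 = 16
n*theta = 2*43° = 86° = 86° (mod 360)
a = 16*cos(86°) = 1.1161
b = 16*sin(86°) = 15.9610

16 cis(86°) = 1.1161 + 15.9610i


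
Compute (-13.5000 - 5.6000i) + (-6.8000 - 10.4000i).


Real: -13.5 - 6.8 = -20.3
Imag: -5.6 - 10.4 = -16

-20.3000 - 16.0000i


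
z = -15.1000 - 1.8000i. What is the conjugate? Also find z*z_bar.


z_bar = -15.1000 + 1.8000i
z*z_bar = (-15.1)^2 + (-1.8)^2 = 228.01 + 3.24 = 231.25

z_bar = -15.1000 + 1.8000i, z*z_bar = 231.25


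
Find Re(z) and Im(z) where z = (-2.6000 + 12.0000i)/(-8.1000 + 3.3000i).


Multiply by conjugate: (-2.6000 + 12.0000i)(-8.1000 - 3.3000i) / ((-8.1)^2 + 3.3^2)
Numerator real = -2.6*(-8.1) + 12*3.3 = 60.66
Numerator imag = 12*(-8.1) - (-2.6)*3.3 = -88.62
Denominator = 76.5
Re(z) = 60.66/76.5 = 0.7929
Im(z) = -88.62/76.5 = -1.1584

Re(z) = 0.7929, Im(z) = -1.1584


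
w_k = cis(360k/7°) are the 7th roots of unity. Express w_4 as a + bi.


Angle = 360*4/7 = 205.7143°
a = cos(205.7143°) = -0.9010
b = sin(205.7143°) = -0.4339

-0.9010 - 0.4339i


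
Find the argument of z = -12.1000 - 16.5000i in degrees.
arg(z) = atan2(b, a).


Re = -12.1, Im = -16.5
arg = atan2(-16.5, -12.1) = -126.2538 degrees

arg(z) = -126.2538 degrees


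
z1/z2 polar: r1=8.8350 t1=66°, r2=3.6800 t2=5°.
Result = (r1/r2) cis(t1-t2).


r = 8.8350 / 3.6800 = 2.4008
theta = 66° - 5° = 61° = 61° (mod 360)

2.4008 cis(61°)


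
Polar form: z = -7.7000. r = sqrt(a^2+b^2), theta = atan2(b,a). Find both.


r = sqrt(59.29+0) = sqrt(59.29) = 7.7000
theta = atan2(0, -7.7) = 180.0000 degrees

r = 7.7000, theta = 180.0000 degrees


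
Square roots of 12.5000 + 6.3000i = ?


|z| = sqrt(156.25+39.69) = 13.9979
sqrt((|z|+a)/2) = sqrt((13.9979+12.5)/2) = sqrt(13.2489) = 3.6399
sqrt((|z|-a)/2) = sqrt((13.9979-12.5)/2) = sqrt(0.7489) = 0.8654

±(3.6399 + 0.8654i) i.e. 3.6399 + 0.8654i and -3.6399 - 0.8654i


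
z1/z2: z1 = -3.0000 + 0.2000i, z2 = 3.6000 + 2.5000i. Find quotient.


Conjugate of z2 = 3.6000 - 2.5000i
Numerator: (-3.0000 + 0.2000i)(3.6000 - 2.5000i) = -10.3000 + 8.2200i
Denominator: 3.6^2 + 2.5^2 = 19.21
Result = (-10.3000 + 8.2200i)/19.21

-0.5362 + 0.4279i


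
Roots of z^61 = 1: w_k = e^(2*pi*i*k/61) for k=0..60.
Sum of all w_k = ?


The sum of all 61th roots of unity is 0.
Geometric series: (1 - w^61)/(1 - w) = (1-1)/(1-w) = 0 since w^61 = 1, w ≠ 1.
Alternatively: coefficient of z^60 in z^61 - 1 is 0.

0


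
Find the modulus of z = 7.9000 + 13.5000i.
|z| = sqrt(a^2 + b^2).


|z| = sqrt(7.9^2 + 13.5^2) = sqrt(62.41 + 182.25) = sqrt(244.66) = 15.6416

|z| = 15.6416


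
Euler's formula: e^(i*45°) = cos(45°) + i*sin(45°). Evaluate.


cos(45°) = 0.7071
sin(45°) = 0.7071

e^(i*45°) = 0.7071 + 0.7071i


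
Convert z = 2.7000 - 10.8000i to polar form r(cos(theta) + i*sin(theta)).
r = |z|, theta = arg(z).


r = sqrt(7.29+116.64) = sqrt(123.93) = 11.1324
theta = atan2(-10.8, 2.7) = -75.9638 degrees

r = 11.1324, theta = -75.9638 degrees


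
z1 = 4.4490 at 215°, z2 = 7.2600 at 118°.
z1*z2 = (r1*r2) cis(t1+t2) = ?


r = 4.4490 * 7.2600 = 32.2997
theta = 215° + 118° = 333° = 333° (mod 360)

32.2997 cis(333°)


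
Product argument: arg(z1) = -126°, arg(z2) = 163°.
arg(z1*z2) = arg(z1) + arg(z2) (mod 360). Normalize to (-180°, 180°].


arg(z1*z2) = -126° + 163° = 37°
Normalized to (-180°, 180°]: 37°

37°


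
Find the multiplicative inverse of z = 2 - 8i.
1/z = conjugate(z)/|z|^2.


|z|^2 = 4+64 = 68
1/z = (2 + 8i)/68

1/z = 0.0294 + 0.1176i


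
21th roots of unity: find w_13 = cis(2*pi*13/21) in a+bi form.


Angle = 360*13/21 = 222.8571°
a = cos(222.8571°) = -0.7331
b = sin(222.8571°) = -0.6802

-0.7331 - 0.6802i


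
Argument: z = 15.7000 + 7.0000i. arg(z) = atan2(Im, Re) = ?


Re = 15.7, Im = 7
arg = atan2(7, 15.7) = 24.0302 degrees

arg(z) = 24.0302 degrees


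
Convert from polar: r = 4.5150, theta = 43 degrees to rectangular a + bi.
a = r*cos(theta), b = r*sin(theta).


a = 4.5150*cos(43°) = 4.5150*0.731354 = 3.3021
b = 4.5150*sin(43°) = 4.5150*0.682 = 3.0792

3.3021 + 3.0792i


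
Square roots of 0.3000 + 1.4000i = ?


|z| = sqrt(0.09+1.96) = 1.4318
sqrt((|z|+a)/2) = sqrt((1.4318+0.3)/2) = sqrt(0.8659) = 0.9305
sqrt((|z|-a)/2) = sqrt((1.4318-0.3)/2) = sqrt(0.5659) = 0.7523

±(0.9305 + 0.7523i) i.e. 0.9305 + 0.7523i and -0.9305 - 0.7523i


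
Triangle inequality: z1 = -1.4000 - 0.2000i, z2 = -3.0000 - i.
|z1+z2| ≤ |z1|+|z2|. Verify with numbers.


|z1| = sqrt((-1.4)^2 + (-0.2)^2) = sqrt(2) = 1.4142
|z2| = sqrt((-3)^2 + (-1)^2) = sqrt(10) = 3.1623
z1+z2 = -4.4000 - 1.2000i
|z1+z2| = sqrt(20.8) = 4.5607
|z1|+|z2| = 1.4142 + 3.1623 = 4.5765

|z1+z2| = 4.5607 ≤ |z1|+|z2| = 4.5765 (verified)


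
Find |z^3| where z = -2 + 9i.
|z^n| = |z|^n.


|z| = sqrt(4+81) = sqrt(85) = 9.2195
|z^3| = |z|^3 = (sqrt(85))^3 = 85*sqrt(85)

|z^3| = 85*sqrt(85) ≈ 783.6613


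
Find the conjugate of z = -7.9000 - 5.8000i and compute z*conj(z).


z_bar = -7.9000 + 5.8000i
z*z_bar = (-7.9)^2 + (-5.8)^2 = 62.41 + 33.64 = 96.05

z_bar = -7.9000 + 5.8000i, z*z_bar = 96.05


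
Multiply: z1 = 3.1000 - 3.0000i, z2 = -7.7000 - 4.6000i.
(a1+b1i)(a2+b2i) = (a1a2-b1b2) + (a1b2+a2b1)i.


Real = 3.1*(-7.7) - (-3)*(-4.6) = -23.87 - 13.8 = -37.67
Imag = 3.1*(-4.6) - (7.7)*(-3) = -14.26 + 23.1 = 8.84

-37.6700 + 8.8400i


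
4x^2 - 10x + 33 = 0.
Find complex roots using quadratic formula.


disc = (-10)^2 - 4*4*33 = 100 - 528 = -428
sqrt(|disc|) = sqrt(428) = 20.6882
Real part = 10/(2*4) = 1.2500
Imag part = 20.6882/(2*4) = 2.5860

1.2500 ± 2.5860i


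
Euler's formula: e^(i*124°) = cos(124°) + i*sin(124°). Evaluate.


cos(124°) = -0.5592
sin(124°) = 0.8290

e^(i*124°) = -0.5592 + 0.8290i


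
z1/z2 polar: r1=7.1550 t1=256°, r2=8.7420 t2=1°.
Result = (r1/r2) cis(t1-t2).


r = 7.1550 / 8.7420 = 0.8185
theta = 256° - 1° = 255° = 255° (mod 360)

0.8185 cis(255°)


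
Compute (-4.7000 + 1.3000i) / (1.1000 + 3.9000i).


Conjugate of z2 = 1.1000 - 3.9000i
Numerator: (-4.7000 + 1.3000i)(1.1000 - 3.9000i) = -0.1000 + 19.7600i
Denominator: 1.1^2 + 3.9^2 = 16.42
Result = (-0.1000 + 19.7600i)/16.42

-0.0061 + 1.2034i


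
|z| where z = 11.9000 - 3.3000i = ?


|z| = sqrt(11.9^2 + (-3.3)^2) = sqrt(141.61 + 10.89) = sqrt(152.5) = 12.3491

|z| = 12.3491


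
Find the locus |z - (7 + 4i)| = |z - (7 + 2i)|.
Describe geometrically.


Equal distances means the locus is the perpendicular bisector of z1 and z2.
Midpoint = ((7+7)/2, (4+2)/2) = (7.0000, 3.0000)

Perpendicular bisector through (7.0000, 3.0000)


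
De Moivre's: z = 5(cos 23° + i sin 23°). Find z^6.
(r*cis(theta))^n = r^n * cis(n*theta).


r^6 = 5^6 = 15625
n*theta = 6*23° = 138° = 138° (mod 360)
a = 15625*cos(138°) = -11611.6379
b = 15625*sin(138°) = 10455.1657

15625 cis(138°) = -11611.6379 + 10455.1657i


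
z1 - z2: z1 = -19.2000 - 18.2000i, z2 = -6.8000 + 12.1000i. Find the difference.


Real: -19.2 + 6.8 = -12.4
Imag: -18.2 - 12.1 = -30.3

-12.4000 - 30.3000i


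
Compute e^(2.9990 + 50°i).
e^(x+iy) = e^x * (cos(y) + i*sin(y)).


e^2.9990 = 20.06546
cos(50°) = 0.642788
sin(50°) = 0.766044
Real = 20.06546*0.642788 = 12.8978
Imag = 20.06546*0.766044 = 15.3710

12.8978 + 15.3710i


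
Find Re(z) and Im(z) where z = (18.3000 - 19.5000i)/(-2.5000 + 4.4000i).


Multiply by conjugate: (18.3000 - 19.5000i)(-2.5000 - 4.4000i) / ((-2.5)^2 + 4.4^2)
Numerator real = 18.3*(-2.5) - (19.5)*4.4 = -131.55
Numerator imag = -19.5*(-2.5) - 18.3*4.4 = -31.77
Denominator = 25.61
Re(z) = -131.55/25.61 = -5.1367
Im(z) = -31.77/25.61 = -1.2405

Re(z) = -5.1367, Im(z) = -1.2405


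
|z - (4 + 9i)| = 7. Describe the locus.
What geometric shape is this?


|z - z0| = r is a circle with center z0 and radius r.
Center = (4, 9), radius = 7

Circle with center (4, 9) and radius 7


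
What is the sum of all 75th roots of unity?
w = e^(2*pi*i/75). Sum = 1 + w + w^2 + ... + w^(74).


The sum of all 75th roots of unity is 0.
Geometric series: (1 - w^75)/(1 - w) = (1-1)/(1-w) = 0 since w^75 = 1, w ≠ 1.
Alternatively: coefficient of z^74 in z^75 - 1 is 0.

0


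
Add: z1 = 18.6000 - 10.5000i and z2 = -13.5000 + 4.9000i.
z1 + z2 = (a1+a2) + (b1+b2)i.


Real: 18.6 - 13.5 = 5.1
Imag: -10.5 + 4.9 = -5.6

5.1000 - 5.6000i


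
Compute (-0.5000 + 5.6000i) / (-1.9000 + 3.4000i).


Conjugate of z2 = -1.9000 - 3.4000i
Numerator: (-0.5000 + 5.6000i)(-1.9000 - 3.4000i) = 19.9900 - 8.9400i
Denominator: (-1.9)^2 + 3.4^2 = 15.17
Result = (19.9900 - 8.9400i)/15.17

1.3177 - 0.5893i


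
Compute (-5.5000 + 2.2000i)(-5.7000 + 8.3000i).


Real = -5.5*(-5.7) - 2.2*8.3 = 31.35 - 18.26 = 13.09
Imag = -5.5*8.3 - (5.7)*2.2 = -45.65 - (12.54) = -58.19

13.0900 - 58.1900i


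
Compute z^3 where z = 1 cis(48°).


r^3 = 1^3 = 1
n*theta = 3*48° = 144° = 144° (mod 360)
a = 1*cos(144°) = -0.8090
b = 1*sin(144°) = 0.5878

1 cis(144°) = -0.8090 + 0.5878i


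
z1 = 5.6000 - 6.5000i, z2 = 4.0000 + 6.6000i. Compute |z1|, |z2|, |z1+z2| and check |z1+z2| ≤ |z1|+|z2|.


|z1| = sqrt(5.6^2 + (-6.5)^2) = sqrt(73.61) = 8.5796
|z2| = sqrt(4^2 + 6.6^2) = sqrt(59.56) = 7.7175
z1+z2 = 9.6000 + 0.1000i
|z1+z2| = sqrt(92.17) = 9.6005
|z1|+|z2| = 8.5796 + 7.7175 = 16.2971

|z1+z2| = 9.6005 ≤ |z1|+|z2| = 16.2971 (verified)


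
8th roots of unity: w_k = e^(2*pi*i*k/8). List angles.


The 8th roots of unity are cis(360k/8°) for k=0..7
Angle step = 360/8 = 45°
Primitive root: cis(45°)
Primitive root = 0.7071 + 0.7071i

8 roots at angles: 0°, 45°, 90°, 135°, 180°, 225°, 270°, 315°


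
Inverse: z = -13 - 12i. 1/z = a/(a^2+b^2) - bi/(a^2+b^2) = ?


|z|^2 = 169+144 = 313
1/z = (-13 + 12i)/313

1/z = -0.0415 + 0.0383i


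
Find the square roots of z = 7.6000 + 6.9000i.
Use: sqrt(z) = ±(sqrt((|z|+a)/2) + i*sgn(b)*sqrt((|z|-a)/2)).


|z| = sqrt(57.76+47.61) = 10.2650
sqrt((|z|+a)/2) = sqrt((10.2650+7.6)/2) = sqrt(8.9325) = 2.9887
sqrt((|z|-a)/2) = sqrt((10.2650-7.6)/2) = sqrt(1.3325) = 1.1543

±(2.9887 + 1.1543i) i.e. 2.9887 + 1.1543i and -2.9887 - 1.1543i


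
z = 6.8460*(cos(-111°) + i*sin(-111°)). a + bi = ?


a = 6.8460*cos(-111°) = 6.8460*(-0.35837) = -2.4534
b = 6.8460*sin(-111°) = 6.8460*(-0.93358) = -6.3913

-2.4534 - 6.3913i


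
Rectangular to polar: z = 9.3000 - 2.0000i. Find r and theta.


r = sqrt(86.49+4) = sqrt(90.49) = 9.5126
theta = atan2(-2, 9.3) = -12.1368 degrees

r = 9.5126, theta = -12.1368 degrees


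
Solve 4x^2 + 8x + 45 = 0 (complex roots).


disc = 8^2 - 4*4*45 = 64 - 720 = -656
sqrt(|disc|) = sqrt(656) = 25.6125
Real part = -8/(2*4) = -1.0000
Imag part = 25.6125/(2*4) = 3.2016

-1.0000 ± 3.2016i


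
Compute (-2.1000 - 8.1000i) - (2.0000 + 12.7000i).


Real: -2.1 - 2 = -4.1
Imag: -8.1 - 12.7 = -20.8

-4.1000 - 20.8000i


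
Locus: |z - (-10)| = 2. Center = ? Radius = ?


|z - z0| = r is a circle with center z0 and radius r.
Center = (-10, 0), radius = 2

Circle with center (-10, 0) and radius 2


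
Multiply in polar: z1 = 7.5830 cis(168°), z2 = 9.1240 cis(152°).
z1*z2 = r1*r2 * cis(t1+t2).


r = 7.5830 * 9.1240 = 69.1873
theta = 168° + 152° = 320° = 320° (mod 360)

69.1873 cis(320°)


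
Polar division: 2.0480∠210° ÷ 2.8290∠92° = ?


r = 2.0480 / 2.8290 = 0.7239
theta = 210° - 92° = 118° = 118° (mod 360)

0.7239 cis(118°)


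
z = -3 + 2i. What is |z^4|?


|z| = sqrt(9+4) = sqrt(13) = 3.6056
|z^4| = |z|^4 = (sqrt(13))^4 = 13^2 = 169

|z^4| = 169


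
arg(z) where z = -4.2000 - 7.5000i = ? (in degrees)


Re = -4.2, Im = -7.5
arg = atan2(-7.5, -4.2) = -119.2488 degrees

arg(z) = -119.2488 degrees


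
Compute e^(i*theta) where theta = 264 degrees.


cos(264°) = -0.1045
sin(264°) = -0.9945

e^(i*264°) = -0.1045 - 0.9945i


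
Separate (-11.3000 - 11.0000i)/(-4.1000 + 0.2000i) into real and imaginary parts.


Multiply by conjugate: (-11.3000 - 11.0000i)(-4.1000 - 0.2000i) / ((-4.1)^2 + 0.2^2)
Numerator real = -11.3*(-4.1) - (11)*0.2 = 44.13
Numerator imag = -11*(-4.1) - (-11.3)*0.2 = 47.36
Denominator = 16.85
Re(z) = 44.13/16.85 = 2.6190
Im(z) = 47.36/16.85 = 2.8107

Re(z) = 2.6190, Im(z) = 2.8107


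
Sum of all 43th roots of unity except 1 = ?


With w = e^(2*pi*i/43), all 43 of the 43th roots of unity w^0 = 1, w, ..., w^(42) sum to 0: 1 + w + ... + w^(42) = (1 - w^43)/(1 - w) = 0 since w^43 = 1, w ≠ 1.
Removing the root 1: w + w^2 + ... + w^(42) = 0 - 1 = -1

Sum = -1


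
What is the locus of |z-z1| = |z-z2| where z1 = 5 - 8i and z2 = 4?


Equal distances means the locus is the perpendicular bisector of z1 and z2.
Midpoint = ((5+4)/2, (-8+0)/2) = (4.5000, -4.0000)

Perpendicular bisector through (4.5000, -4.0000)


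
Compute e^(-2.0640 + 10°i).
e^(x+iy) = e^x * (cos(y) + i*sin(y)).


e^-2.0640 = 0.1269
cos(10°) = 0.9848
sin(10°) = 0.1736
Real = 0.1269*0.9848 = 0.1250
Imag = 0.1269*0.1736 = 0.0220

0.1250 + 0.0220i


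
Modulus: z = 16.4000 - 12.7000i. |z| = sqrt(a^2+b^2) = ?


|z| = sqrt(16.4^2 + (-12.7)^2) = sqrt(268.96 + 161.29) = sqrt(430.25) = 20.7425

|z| = 20.7425


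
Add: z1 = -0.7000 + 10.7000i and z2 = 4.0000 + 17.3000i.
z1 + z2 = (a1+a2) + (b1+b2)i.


Real: -0.7 + 4 = 3.3
Imag: 10.7 + 17.3 = 28

3.3000 + 28.0000i


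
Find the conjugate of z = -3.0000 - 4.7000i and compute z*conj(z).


z_bar = -3.0000 + 4.7000i
z*z_bar = (-3)^2 + (-4.7)^2 = 9 + 22.09 = 31.09

z_bar = -3.0000 + 4.7000i, z*z_bar = 31.09


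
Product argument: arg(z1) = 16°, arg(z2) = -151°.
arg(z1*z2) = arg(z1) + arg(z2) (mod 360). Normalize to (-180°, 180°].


arg(z1*z2) = 16° - 151° = -135°
Normalized to (-180°, 180°]: -135°

-135°


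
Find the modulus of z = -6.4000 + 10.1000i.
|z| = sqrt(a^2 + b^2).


|z| = sqrt((-6.4)^2 + 10.1^2) = sqrt(40.96 + 102.01) = sqrt(142.97) = 11.9570

|z| = 11.9570


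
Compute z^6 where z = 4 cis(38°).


r^6 = 4^6 = 4096
n*theta = 6*38° = 228° = 228° (mod 360)
a = 4096*cos(228°) = -2740.7590
b = 4096*sin(228°) = -3043.9212

4096 cis(228°) = -2740.7590 - 3043.9212i


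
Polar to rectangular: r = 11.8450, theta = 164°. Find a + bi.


a = 11.8450*cos(164°) = 11.8450*(-0.96126) = -11.3861
b = 11.8450*sin(164°) = 11.8450*0.275637 = 3.2649

-11.3861 + 3.2649i


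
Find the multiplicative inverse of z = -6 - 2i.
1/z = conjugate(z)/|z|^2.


|z|^2 = 36+4 = 40
1/z = (-6 + 2i)/40

1/z = -0.1500 + 0.0500i


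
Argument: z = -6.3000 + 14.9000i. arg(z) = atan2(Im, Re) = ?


Re = -6.3, Im = 14.9
arg = atan2(14.9, -6.3) = 112.9196 degrees

arg(z) = 112.9196 degrees


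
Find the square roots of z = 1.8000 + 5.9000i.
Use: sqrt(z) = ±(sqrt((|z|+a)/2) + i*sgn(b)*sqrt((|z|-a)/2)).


|z| = sqrt(3.24+34.81) = 6.1685
sqrt((|z|+a)/2) = sqrt((6.1685+1.8)/2) = sqrt(3.9842) = 1.9961
sqrt((|z|-a)/2) = sqrt((6.1685-1.8)/2) = sqrt(2.1842) = 1.4779

±(1.9961 + 1.4779i) i.e. 1.9961 + 1.4779i and -1.9961 - 1.4779i


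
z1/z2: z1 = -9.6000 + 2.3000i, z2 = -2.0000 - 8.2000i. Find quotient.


Conjugate of z2 = -2.0000 + 8.2000i
Numerator: (-9.6000 + 2.3000i)(-2.0000 + 8.2000i) = 0.3400 - 83.3200i
Denominator: (-2)^2 + (-8.2)^2 = 71.24
Result = (0.3400 - 83.3200i)/71.24

0.0048 - 1.1696i


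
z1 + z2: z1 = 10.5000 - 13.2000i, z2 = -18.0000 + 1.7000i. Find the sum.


Real: 10.5 - 18 = -7.5
Imag: -13.2 + 1.7 = -11.5

-7.5000 - 11.5000i


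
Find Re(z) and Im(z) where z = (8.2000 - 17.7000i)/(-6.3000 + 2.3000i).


Multiply by conjugate: (8.2000 - 17.7000i)(-6.3000 - 2.3000i) / ((-6.3)^2 + 2.3^2)
Numerator real = 8.2*(-6.3) - (17.7)*2.3 = -92.37
Numerator imag = -17.7*(-6.3) - 8.2*2.3 = 92.65
Denominator = 44.98
Re(z) = -92.37/44.98 = -2.0536
Im(z) = 92.65/44.98 = 2.0598

Re(z) = -2.0536, Im(z) = 2.0598


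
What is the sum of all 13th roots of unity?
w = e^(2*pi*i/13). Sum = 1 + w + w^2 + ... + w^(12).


The sum of all 13th roots of unity is 0.
Geometric series: (1 - w^13)/(1 - w) = (1-1)/(1-w) = 0 since w^13 = 1, w ≠ 1.
Alternatively: coefficient of z^12 in z^13 - 1 is 0.

0


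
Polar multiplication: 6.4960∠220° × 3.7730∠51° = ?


r = 6.4960 * 3.7730 = 24.5094
theta = 220° + 51° = 271° = 271° (mod 360)

24.5094 cis(271°)


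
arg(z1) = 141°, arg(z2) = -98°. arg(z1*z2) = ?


arg(z1*z2) = 141° - 98° = 43°
Normalized to (-180°, 180°]: 43°

43°


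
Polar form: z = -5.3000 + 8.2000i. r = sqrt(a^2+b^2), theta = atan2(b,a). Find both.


r = sqrt(28.09+67.24) = sqrt(95.33) = 9.7637
theta = atan2(8.2, -5.3) = 122.8763 degrees

r = 9.7637, theta = 122.8763 degrees
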